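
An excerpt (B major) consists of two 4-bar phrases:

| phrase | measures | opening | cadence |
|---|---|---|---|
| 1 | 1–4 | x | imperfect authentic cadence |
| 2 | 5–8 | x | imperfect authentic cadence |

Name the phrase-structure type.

Both phrases have the same opening (x) and the same cadence (imperfect authentic cadence): the second is a restatement, not a consequent, so this is a repeated phrase rather than a period.

repeated phrase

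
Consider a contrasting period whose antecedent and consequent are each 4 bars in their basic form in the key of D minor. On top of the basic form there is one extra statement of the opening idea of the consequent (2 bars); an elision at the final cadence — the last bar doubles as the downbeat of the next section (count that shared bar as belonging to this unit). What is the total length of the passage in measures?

10 measures

Basic contrasting period: 4 + 4 = 8 bars.
8 (basic form) + 2 (extra statement) = 10.
The elision shares a bar with the next section but does not change this unit's count.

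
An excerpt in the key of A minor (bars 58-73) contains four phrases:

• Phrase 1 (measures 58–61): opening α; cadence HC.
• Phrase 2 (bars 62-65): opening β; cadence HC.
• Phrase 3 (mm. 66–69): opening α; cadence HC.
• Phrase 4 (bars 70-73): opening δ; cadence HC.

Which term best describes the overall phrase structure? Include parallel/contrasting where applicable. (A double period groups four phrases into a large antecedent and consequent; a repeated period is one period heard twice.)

Phrase 4 ends with a half cadence, no stronger than phrase 2's half cadence, so the four phrases do not form a double period; nor do phrases 3–4 duplicate 1–2, so it is not a repeated period. With no phrase reaching a conclusive cadence, the passage is a phrase group.

phrase group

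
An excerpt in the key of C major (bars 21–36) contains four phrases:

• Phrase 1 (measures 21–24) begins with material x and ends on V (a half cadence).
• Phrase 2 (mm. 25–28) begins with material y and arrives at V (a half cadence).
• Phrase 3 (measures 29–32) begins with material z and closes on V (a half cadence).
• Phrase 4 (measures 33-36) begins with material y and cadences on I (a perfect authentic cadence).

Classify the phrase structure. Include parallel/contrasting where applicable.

contrasting double period

Four phrases in two halves: the first half (mm. 21–28) ends with a half cadence, the second (mm. 29-36) with a perfect authentic cadence — a large antecedent–consequent pair, i.e. a double period.
Phrase 3 begins with different material from phrase 1, making it contrasting.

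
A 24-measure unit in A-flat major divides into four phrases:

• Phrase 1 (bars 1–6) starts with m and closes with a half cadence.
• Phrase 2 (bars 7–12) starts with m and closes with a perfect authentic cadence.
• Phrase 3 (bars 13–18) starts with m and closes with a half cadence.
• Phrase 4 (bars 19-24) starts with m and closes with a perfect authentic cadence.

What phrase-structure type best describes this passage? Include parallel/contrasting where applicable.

The cadence pattern HC–PAC–HC–PAC is weak–strong twice, and phrases 3–4 restate phrases 1–2: a period heard twice, not a double period (which would end weakly at phrase 2).

repeated period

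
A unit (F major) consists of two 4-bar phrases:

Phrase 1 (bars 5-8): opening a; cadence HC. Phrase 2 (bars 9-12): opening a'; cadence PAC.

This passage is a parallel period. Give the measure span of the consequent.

measures 9–12

The antecedent is the phrase ending with the weaker cadence (half cadence, phrase 1) and the consequent the one ending more conclusively (perfect authentic cadence, phrase 2); the consequent is mm. 9–12.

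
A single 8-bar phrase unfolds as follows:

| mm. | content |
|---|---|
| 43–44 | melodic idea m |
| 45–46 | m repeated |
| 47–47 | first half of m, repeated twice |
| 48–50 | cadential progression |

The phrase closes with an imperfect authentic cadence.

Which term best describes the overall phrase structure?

Basic idea (measures 43-44) + its repetition (measures 45–46) form the presentation; fragmentation and cadence (mm. 47–50) form the continuation — the 8-bar whole is a sentence.

sentence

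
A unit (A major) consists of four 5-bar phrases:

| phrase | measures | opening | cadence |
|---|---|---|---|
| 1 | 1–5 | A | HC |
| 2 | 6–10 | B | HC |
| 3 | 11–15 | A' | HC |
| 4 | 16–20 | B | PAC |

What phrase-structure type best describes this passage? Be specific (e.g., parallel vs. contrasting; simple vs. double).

Four phrases in two halves: the first half (measures 1–10) ends with a half cadence, the second (mm. 11–20) with a perfect authentic cadence — a large antecedent–consequent pair, i.e. a double period.
Phrase 3 begins with the same material as phrase 1, making it parallel.

parallel double period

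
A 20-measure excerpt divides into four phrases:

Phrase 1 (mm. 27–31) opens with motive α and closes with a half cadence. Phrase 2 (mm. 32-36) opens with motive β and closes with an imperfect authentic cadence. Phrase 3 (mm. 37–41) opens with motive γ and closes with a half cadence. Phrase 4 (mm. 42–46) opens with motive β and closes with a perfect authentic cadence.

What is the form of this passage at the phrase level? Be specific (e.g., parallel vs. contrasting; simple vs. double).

contrasting double period

Four phrases in two halves: the first half (bars 27–36) ends with an imperfect authentic cadence, the second (bars 37–46) with a perfect authentic cadence — a large antecedent–consequent pair, i.e. a double period.
Phrase 3 begins with different material from phrase 1, making it contrasting.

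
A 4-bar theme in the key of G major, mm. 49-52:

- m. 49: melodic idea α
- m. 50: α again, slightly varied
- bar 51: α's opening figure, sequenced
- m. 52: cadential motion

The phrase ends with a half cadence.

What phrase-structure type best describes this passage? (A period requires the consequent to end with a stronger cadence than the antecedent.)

sentence

Basic idea (bar 49) + its repetition (bar 50) form the presentation; fragmentation and cadence (bars 51–52) form the continuation — the 4-bar whole is a sentence.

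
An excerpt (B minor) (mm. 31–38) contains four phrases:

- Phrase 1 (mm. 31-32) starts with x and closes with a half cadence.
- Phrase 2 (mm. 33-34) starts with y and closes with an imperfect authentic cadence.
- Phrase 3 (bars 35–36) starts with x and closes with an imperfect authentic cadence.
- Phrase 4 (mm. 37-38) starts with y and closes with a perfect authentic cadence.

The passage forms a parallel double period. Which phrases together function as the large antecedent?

In a double period the first pair of phrases (ending imperfect authentic cadence) is the large antecedent and the second pair (ending perfect authentic cadence) is the large consequent; the antecedent is phrases 1 and 2.

phrases 1 and 2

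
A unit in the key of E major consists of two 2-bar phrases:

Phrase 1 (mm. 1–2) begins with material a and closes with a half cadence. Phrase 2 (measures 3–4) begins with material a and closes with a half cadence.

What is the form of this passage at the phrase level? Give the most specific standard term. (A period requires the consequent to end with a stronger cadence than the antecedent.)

Both phrases have the same opening (a) and the same cadence (half cadence): the second is a restatement, not a consequent, so this is a repeated phrase rather than a period.

repeated phrase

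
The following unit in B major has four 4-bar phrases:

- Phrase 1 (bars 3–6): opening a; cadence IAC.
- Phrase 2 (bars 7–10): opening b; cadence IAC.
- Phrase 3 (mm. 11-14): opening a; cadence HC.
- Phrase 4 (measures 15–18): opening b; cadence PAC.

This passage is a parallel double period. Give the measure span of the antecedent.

In a double period the four phrases pair into a large antecedent (phrases 1–2, ending imperfect authentic cadence) and a large consequent (phrases 3–4, ending perfect authentic cadence). The antecedent spans mm. 3-10.

measures 3–10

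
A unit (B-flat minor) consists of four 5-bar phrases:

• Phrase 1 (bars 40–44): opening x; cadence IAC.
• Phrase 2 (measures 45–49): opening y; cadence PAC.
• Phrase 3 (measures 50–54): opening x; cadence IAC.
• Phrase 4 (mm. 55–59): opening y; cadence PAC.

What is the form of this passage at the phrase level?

repeated period

The cadence pattern IAC–PAC–IAC–PAC is weak–strong twice, and phrases 3–4 restate phrases 1–2: a period heard twice, not a double period (which would end weakly at phrase 2).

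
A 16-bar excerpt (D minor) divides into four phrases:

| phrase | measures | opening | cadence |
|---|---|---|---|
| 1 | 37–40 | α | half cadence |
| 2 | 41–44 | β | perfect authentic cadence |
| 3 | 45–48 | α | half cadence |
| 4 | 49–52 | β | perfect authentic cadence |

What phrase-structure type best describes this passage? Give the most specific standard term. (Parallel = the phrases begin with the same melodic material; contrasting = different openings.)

repeated period

The cadence pattern HC–PAC–HC–PAC is weak–strong twice, and phrases 3–4 restate phrases 1–2: a period heard twice, not a double period (which would end weakly at phrase 2).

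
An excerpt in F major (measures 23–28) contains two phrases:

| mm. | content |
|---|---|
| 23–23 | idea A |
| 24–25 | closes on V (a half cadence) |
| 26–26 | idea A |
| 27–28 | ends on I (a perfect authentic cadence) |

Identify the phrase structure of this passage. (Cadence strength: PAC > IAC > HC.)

parallel period

Phrase 1 ends with a half cadence (weaker) and phrase 2 with a perfect authentic cadence (stronger): antecedent + consequent = a period.
The two phrases open with the same material (A / A), so the period is parallel.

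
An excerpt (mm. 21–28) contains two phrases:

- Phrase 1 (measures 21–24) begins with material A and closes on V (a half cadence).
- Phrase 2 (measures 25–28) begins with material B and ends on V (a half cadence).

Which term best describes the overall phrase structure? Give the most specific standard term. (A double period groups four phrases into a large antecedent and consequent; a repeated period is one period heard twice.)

phrase group

The second phrase closes with a half cadence, which is not stronger than the first phrase's half cadence; without a weak→strong cadential pair there is no antecedent–consequent relationship, so this is a phrase group rather than a period.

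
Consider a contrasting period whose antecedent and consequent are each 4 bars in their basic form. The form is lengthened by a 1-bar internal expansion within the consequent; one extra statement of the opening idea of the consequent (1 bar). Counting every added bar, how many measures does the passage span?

10 measures

Basic contrasting period: 4 + 4 = 8 bars.
8 (basic form) + 1 (internal expansion) + 1 (extra statement) = 10.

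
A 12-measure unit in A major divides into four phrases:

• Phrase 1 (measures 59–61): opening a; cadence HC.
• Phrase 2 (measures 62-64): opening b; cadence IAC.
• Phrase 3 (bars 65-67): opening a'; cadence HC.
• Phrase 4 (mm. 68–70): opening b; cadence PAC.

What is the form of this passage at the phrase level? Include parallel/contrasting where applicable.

Four phrases in two halves: the first half (mm. 59–64) ends with an imperfect authentic cadence, the second (bars 65–70) with a perfect authentic cadence — a large antecedent–consequent pair, i.e. a double period.
Phrase 3 begins with the same material as phrase 1, making it parallel.

parallel double period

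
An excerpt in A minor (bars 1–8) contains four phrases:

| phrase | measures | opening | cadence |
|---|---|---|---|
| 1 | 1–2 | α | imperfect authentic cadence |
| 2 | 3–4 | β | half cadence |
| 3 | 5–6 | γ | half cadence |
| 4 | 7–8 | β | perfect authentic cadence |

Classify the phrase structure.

Four phrases in two halves: the first half (measures 1–4) ends with a half cadence, the second (mm. 5–8) with a perfect authentic cadence — a large antecedent–consequent pair, i.e. a double period.
Phrase 3 begins with different material from phrase 1, making it contrasting.

contrasting double period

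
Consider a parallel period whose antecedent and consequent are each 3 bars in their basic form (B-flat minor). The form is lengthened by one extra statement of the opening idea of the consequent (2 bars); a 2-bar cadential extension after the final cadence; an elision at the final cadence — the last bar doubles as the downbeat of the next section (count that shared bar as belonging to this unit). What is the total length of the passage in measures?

Basic parallel period: 3 + 3 = 6 bars.
6 (basic form) + 2 (extra statement) + 2 (cadential extension) = 10.
The elision shares a bar with the next section but does not change this unit's count.

10 measures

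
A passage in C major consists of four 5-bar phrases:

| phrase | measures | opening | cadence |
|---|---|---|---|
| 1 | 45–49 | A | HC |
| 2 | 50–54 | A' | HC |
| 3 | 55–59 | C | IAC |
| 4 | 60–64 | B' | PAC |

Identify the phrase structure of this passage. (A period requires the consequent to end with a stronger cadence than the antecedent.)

contrasting double period

Four phrases in two halves: the first half (measures 45–54) ends with a half cadence, the second (bars 55-64) with a perfect authentic cadence — a large antecedent–consequent pair, i.e. a double period.
Phrase 3 begins with different material from phrase 1, making it contrasting.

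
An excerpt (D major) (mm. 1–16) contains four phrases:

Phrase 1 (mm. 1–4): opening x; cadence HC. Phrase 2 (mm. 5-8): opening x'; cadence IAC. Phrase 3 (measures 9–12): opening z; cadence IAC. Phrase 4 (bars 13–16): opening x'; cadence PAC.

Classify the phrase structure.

contrasting double period

Four phrases in two halves: the first half (measures 1–8) ends with an imperfect authentic cadence, the second (mm. 9–16) with a perfect authentic cadence — a large antecedent–consequent pair, i.e. a double period.
Phrase 3 begins with different material from phrase 1, making it contrasting.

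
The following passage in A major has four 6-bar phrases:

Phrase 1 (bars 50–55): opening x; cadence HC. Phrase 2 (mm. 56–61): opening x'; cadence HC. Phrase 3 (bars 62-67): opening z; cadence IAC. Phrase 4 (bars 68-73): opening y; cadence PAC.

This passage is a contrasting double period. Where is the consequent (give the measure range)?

measures 62–73

In a double period the four phrases pair into a large antecedent (phrases 1–2, ending half cadence) and a large consequent (phrases 3–4, ending perfect authentic cadence). The consequent spans measures 62–73.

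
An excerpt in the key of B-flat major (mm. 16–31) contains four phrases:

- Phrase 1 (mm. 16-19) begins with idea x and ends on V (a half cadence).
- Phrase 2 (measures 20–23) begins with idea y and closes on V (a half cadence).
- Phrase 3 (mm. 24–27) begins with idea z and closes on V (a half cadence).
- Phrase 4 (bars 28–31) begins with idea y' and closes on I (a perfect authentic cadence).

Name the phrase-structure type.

Four phrases in two halves: the first half (measures 16–23) ends with a half cadence, the second (mm. 24–31) with a perfect authentic cadence — a large antecedent–consequent pair, i.e. a double period.
Phrase 3 begins with different material from phrase 1, making it contrasting.

contrasting double period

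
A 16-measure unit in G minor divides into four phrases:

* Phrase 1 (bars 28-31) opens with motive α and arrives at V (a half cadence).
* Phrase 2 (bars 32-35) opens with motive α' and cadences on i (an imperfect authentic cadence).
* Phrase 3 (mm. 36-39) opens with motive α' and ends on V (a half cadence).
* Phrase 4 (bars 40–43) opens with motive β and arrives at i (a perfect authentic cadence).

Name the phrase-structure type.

Four phrases in two halves: the first half (mm. 28–35) ends with an imperfect authentic cadence, the second (measures 36–43) with a perfect authentic cadence — a large antecedent–consequent pair, i.e. a double period.
Phrase 3 begins with the same material as phrase 1, making it parallel.

parallel double period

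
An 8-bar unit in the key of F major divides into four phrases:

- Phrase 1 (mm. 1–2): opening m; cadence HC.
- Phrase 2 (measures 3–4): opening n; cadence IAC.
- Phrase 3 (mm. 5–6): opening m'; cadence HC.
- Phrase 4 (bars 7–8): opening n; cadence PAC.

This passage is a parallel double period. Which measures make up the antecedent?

In a double period the four phrases pair into a large antecedent (phrases 1–2, ending imperfect authentic cadence) and a large consequent (phrases 3–4, ending perfect authentic cadence). The antecedent spans measures 1–4.

measures 1–4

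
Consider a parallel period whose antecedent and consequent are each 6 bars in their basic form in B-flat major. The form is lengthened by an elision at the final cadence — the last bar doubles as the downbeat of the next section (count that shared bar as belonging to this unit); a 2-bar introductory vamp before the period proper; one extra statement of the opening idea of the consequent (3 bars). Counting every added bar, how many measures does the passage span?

17 measures

Basic parallel period: 6 + 6 = 12 bars.
12 (basic form) + 2 (introduction) + 3 (extra statement) = 17.
The elision shares a bar with the next section but does not change this unit's count.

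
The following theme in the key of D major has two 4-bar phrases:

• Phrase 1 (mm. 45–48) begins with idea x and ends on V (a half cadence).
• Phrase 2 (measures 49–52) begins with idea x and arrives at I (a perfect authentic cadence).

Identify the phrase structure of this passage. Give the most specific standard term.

parallel period

Phrase 1 ends with a half cadence (weaker) and phrase 2 with a perfect authentic cadence (stronger): antecedent + consequent = a period.
The two phrases open with the same material (x / x), so the period is parallel.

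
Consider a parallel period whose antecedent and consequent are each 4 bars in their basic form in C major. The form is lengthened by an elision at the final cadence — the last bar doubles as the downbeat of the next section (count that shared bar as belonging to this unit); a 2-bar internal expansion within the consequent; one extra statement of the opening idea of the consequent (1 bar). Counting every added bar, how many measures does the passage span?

Basic parallel period: 4 + 4 = 8 bars.
8 (basic form) + 2 (internal expansion) + 1 (extra statement) = 11.
The elision shares a bar with the next section but does not change this unit's count.

11 measures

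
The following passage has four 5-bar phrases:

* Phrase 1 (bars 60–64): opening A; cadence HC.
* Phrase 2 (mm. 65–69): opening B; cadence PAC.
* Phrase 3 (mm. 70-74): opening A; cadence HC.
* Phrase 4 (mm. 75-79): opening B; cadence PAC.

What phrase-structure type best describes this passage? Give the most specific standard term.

repeated period

The cadence pattern HC–PAC–HC–PAC is weak–strong twice, and phrases 3–4 restate phrases 1–2: a period heard twice, not a double period (which would end weakly at phrase 2).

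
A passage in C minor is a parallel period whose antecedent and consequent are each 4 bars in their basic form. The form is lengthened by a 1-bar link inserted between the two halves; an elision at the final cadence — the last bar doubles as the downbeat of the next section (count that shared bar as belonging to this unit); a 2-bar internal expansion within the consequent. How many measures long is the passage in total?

Basic parallel period: 4 + 4 = 8 bars.
8 (basic form) + 1 (link) + 2 (internal expansion) = 11.
The elision shares a bar with the next section but does not change this unit's count.

11 measures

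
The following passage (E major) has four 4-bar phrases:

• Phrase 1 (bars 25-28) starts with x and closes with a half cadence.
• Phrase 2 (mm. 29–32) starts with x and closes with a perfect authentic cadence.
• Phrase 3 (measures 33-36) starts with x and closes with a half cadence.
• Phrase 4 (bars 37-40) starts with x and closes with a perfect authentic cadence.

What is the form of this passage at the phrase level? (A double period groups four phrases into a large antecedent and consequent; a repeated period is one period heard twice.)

The cadence pattern HC–PAC–HC–PAC is weak–strong twice, and phrases 3–4 restate phrases 1–2: a period heard twice, not a double period (which would end weakly at phrase 2).

repeated period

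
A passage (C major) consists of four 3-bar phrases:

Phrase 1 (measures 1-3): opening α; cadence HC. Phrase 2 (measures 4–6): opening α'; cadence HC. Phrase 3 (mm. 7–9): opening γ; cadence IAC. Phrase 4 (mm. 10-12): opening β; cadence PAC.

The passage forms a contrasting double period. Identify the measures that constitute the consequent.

measures 7–12

In a double period the four phrases pair into a large antecedent (phrases 1–2, ending half cadence) and a large consequent (phrases 3–4, ending perfect authentic cadence). The consequent spans mm. 7–12.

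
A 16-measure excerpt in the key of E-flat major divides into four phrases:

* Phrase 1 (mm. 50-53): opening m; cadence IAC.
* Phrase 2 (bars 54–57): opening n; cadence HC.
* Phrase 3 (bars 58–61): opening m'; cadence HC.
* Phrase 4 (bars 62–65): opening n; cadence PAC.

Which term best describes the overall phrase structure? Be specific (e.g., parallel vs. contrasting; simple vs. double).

parallel double period

Four phrases in two halves: the first half (measures 50–57) ends with a half cadence, the second (measures 58–65) with a perfect authentic cadence — a large antecedent–consequent pair, i.e. a double period.
Phrase 3 begins with the same material as phrase 1, making it parallel.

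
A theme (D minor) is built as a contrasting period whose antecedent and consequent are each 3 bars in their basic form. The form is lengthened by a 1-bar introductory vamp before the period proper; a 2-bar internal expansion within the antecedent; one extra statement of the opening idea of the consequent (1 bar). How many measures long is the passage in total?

Basic contrasting period: 3 + 3 = 6 bars.
6 (basic form) + 1 (introduction) + 2 (internal expansion) + 1 (extra statement) = 10.

10 measures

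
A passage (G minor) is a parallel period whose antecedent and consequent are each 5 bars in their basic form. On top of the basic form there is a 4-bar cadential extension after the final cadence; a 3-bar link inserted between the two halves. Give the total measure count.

17 measures

Basic parallel period: 5 + 5 = 10 bars.
10 (basic form) + 4 (cadential extension) + 3 (link) = 17.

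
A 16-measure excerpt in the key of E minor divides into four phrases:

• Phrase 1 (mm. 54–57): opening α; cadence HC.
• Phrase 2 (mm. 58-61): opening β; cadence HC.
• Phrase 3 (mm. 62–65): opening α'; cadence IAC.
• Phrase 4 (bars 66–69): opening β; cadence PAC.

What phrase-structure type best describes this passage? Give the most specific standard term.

parallel double period

Four phrases in two halves: the first half (mm. 54–61) ends with a half cadence, the second (measures 62–69) with a perfect authentic cadence — a large antecedent–consequent pair, i.e. a double period.
Phrase 3 begins with the same material as phrase 1, making it parallel.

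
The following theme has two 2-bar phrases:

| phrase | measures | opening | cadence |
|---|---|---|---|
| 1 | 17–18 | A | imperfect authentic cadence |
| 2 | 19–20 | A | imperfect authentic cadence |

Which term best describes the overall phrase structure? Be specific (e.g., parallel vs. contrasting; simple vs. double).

repeated phrase

Both phrases have the same opening (A) and the same cadence (imperfect authentic cadence): the second is a restatement, not a consequent, so this is a repeated phrase rather than a period.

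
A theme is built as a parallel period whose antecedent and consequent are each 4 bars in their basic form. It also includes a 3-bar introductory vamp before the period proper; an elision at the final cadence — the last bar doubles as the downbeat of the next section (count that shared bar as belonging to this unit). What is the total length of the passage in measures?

Basic parallel period: 4 + 4 = 8 bars.
8 (basic form) + 3 (introduction) = 11.
The elision shares a bar with the next section but does not change this unit's count.

11 measures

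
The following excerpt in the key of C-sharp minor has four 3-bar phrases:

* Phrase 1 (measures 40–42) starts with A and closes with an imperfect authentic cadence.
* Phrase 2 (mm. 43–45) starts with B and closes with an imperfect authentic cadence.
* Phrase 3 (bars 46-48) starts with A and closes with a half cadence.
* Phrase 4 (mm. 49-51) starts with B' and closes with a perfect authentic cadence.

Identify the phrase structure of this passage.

parallel double period

Four phrases in two halves: the first half (mm. 40–45) ends with an imperfect authentic cadence, the second (bars 46-51) with a perfect authentic cadence — a large antecedent–consequent pair, i.e. a double period.
Phrase 3 begins with the same material as phrase 1, making it parallel.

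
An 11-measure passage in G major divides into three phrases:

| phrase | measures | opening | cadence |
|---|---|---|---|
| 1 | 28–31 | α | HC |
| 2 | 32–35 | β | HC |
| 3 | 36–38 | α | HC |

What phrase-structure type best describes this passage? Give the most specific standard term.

phrase group

The final phrase closes with a half cadence, which is not stronger than the preceding half cadence; the 3 phrases lack an overall antecedent–consequent design and so form a phrase group.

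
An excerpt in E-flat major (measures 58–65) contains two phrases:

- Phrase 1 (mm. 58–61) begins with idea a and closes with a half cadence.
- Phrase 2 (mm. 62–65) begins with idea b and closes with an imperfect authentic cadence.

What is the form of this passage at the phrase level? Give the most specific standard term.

contrasting period

Phrase 1 ends with a half cadence (weaker) and phrase 2 with an imperfect authentic cadence (stronger): antecedent + consequent = a period.
The two phrases open with different material (a / b), so the period is contrasting.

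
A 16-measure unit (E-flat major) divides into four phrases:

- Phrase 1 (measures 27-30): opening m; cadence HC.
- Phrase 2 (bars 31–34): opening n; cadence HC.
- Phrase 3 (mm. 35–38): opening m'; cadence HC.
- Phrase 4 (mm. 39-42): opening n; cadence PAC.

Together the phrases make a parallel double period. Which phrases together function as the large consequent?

In a double period the first pair of phrases (ending half cadence) is the large antecedent and the second pair (ending perfect authentic cadence) is the large consequent; the consequent is phrases 3 and 4.

phrases 3 and 4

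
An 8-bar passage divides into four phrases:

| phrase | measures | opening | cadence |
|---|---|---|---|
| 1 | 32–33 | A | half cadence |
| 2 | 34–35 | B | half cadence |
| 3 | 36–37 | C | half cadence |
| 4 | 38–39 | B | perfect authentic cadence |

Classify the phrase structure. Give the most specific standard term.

contrasting double period

Four phrases in two halves: the first half (mm. 32–35) ends with a half cadence, the second (bars 36–39) with a perfect authentic cadence — a large antecedent–consequent pair, i.e. a double period.
Phrase 3 begins with different material from phrase 1, making it contrasting.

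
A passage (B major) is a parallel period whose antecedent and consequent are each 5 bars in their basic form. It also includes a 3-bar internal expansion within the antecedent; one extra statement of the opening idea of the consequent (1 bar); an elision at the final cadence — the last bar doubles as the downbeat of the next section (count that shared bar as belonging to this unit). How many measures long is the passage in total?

14 measures

Basic parallel period: 5 + 5 = 10 bars.
10 (basic form) + 3 (internal expansion) + 1 (extra statement) = 14.
The elision shares a bar with the next section but does not change this unit's count.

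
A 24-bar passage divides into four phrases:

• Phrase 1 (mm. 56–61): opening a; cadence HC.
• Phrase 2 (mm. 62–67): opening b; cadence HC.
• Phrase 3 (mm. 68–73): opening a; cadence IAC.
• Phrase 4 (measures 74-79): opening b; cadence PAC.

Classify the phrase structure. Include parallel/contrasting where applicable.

Four phrases in two halves: the first half (bars 56–67) ends with a half cadence, the second (bars 68–79) with a perfect authentic cadence — a large antecedent–consequent pair, i.e. a double period.
Phrase 3 begins with the same material as phrase 1, making it parallel.

parallel double period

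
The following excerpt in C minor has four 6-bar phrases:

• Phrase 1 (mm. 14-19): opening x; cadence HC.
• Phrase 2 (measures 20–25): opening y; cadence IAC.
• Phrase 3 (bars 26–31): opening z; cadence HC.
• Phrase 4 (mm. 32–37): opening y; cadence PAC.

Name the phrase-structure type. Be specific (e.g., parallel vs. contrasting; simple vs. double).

Four phrases in two halves: the first half (mm. 14-25) ends with an imperfect authentic cadence, the second (bars 26-37) with a perfect authentic cadence — a large antecedent–consequent pair, i.e. a double period.
Phrase 3 begins with different material from phrase 1, making it contrasting.

contrasting double period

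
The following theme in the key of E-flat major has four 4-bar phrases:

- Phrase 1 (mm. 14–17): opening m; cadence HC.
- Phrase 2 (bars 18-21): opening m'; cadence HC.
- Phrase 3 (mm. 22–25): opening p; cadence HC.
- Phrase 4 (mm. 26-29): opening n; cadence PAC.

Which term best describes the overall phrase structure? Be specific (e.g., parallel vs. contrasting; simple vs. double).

Four phrases in two halves: the first half (mm. 14-21) ends with a half cadence, the second (mm. 22–29) with a perfect authentic cadence — a large antecedent–consequent pair, i.e. a double period.
Phrase 3 begins with different material from phrase 1, making it contrasting.

contrasting double period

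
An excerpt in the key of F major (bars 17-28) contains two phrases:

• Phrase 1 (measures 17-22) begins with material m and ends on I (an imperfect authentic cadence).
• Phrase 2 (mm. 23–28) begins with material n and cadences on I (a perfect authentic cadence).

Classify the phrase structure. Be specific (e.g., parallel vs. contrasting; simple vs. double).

contrasting period

Phrase 1 ends with an imperfect authentic cadence (weaker) and phrase 2 with a perfect authentic cadence (stronger): antecedent + consequent = a period.
The two phrases open with different material (m / n), so the period is contrasting.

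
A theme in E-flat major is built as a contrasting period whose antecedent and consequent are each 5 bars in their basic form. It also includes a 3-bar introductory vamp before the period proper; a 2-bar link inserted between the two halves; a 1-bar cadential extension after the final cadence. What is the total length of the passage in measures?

Basic contrasting period: 5 + 5 = 10 bars.
10 (basic form) + 3 (introduction) + 2 (link) + 1 (cadential extension) = 16.

16 measures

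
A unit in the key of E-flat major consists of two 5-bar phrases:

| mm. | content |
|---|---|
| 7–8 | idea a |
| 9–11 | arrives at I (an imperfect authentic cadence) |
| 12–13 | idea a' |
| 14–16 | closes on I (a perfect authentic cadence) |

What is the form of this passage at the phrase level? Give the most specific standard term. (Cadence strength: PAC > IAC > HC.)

parallel period

Phrase 1 ends with an imperfect authentic cadence (weaker) and phrase 2 with a perfect authentic cadence (stronger): antecedent + consequent = a period.
The two phrases open with the same material (a / a'), so the period is parallel.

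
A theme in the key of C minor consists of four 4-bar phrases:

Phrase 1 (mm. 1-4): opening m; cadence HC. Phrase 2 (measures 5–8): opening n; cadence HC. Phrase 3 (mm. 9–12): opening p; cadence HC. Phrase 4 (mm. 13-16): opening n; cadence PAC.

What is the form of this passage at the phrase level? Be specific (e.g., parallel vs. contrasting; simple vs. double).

Four phrases in two halves: the first half (measures 1–8) ends with a half cadence, the second (measures 9-16) with a perfect authentic cadence — a large antecedent–consequent pair, i.e. a double period.
Phrase 3 begins with different material from phrase 1, making it contrasting.

contrasting double period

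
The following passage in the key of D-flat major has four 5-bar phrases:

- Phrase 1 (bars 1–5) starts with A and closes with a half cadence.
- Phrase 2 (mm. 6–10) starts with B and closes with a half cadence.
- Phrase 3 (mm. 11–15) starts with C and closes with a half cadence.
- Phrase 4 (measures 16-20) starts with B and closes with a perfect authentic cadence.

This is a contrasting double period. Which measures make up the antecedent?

measures 1–10

In a double period the first pair of phrases (ending half cadence) is the large antecedent and the second pair (ending perfect authentic cadence) is the large consequent; the antecedent is measures 1–10.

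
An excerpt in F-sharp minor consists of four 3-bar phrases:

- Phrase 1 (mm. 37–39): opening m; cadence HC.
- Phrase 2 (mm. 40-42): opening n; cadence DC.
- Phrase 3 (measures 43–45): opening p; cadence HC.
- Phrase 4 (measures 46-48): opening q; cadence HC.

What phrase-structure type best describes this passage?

Phrase 4 ends with a half cadence, no stronger than phrase 2's deceptive cadence, so the four phrases do not form a double period; nor do phrases 3–4 duplicate 1–2, so it is not a repeated period. With no phrase reaching a conclusive cadence, the passage is a phrase group.

phrase group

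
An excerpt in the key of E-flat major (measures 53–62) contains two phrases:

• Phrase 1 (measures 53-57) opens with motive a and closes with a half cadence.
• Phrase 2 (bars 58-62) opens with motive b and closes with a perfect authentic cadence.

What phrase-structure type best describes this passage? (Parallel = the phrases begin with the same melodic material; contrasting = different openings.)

Phrase 1 ends with a half cadence (weaker) and phrase 2 with a perfect authentic cadence (stronger): antecedent + consequent = a period.
The two phrases open with different material (a / b), so the period is contrasting.

contrasting period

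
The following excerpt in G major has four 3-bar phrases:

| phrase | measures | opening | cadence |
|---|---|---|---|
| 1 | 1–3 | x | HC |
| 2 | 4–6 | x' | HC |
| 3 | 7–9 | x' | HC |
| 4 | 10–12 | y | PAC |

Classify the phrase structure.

parallel double period

Four phrases in two halves: the first half (mm. 1-6) ends with a half cadence, the second (measures 7–12) with a perfect authentic cadence — a large antecedent–consequent pair, i.e. a double period.
Phrase 3 begins with the same material as phrase 1, making it parallel.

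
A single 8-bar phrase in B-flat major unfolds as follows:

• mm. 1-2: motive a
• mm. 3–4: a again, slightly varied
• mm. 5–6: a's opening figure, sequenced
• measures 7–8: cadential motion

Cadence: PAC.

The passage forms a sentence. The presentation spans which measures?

measures 1–4

The presentation of a sentence is the basic idea (bars 1-2) plus its repetition (mm. 3–4); the presentation is therefore bars 1-4.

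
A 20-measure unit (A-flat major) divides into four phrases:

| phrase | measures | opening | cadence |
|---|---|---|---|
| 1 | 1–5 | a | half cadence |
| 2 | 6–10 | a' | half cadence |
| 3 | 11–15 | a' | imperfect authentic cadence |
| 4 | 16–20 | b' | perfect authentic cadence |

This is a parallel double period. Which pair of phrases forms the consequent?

phrases 3 and 4

In a double period the first pair of phrases (ending half cadence) is the large antecedent and the second pair (ending perfect authentic cadence) is the large consequent; the consequent is phrases 3 and 4.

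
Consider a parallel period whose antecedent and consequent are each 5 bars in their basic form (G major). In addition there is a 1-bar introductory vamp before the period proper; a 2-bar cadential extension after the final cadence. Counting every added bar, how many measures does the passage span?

13 measures

Basic parallel period: 5 + 5 = 10 bars.
10 (basic form) + 1 (introduction) + 2 (cadential extension) = 13.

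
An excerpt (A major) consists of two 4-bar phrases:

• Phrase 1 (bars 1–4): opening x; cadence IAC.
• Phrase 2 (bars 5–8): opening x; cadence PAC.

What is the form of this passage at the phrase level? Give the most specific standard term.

parallel period

Phrase 1 ends with an imperfect authentic cadence (weaker) and phrase 2 with a perfect authentic cadence (stronger): antecedent + consequent = a period.
The two phrases open with the same material (x / x), so the period is parallel.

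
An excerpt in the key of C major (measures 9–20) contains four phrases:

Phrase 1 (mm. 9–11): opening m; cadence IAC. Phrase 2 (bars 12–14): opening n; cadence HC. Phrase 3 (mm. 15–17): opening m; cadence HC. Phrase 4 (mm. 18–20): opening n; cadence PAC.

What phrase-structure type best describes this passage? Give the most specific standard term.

Four phrases in two halves: the first half (mm. 9–14) ends with a half cadence, the second (measures 15-20) with a perfect authentic cadence — a large antecedent–consequent pair, i.e. a double period.
Phrase 3 begins with the same material as phrase 1, making it parallel.

parallel double period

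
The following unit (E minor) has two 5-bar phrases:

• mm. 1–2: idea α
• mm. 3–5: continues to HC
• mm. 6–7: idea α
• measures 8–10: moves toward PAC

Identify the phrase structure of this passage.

parallel period

Phrase 1 ends with a half cadence (weaker) and phrase 2 with a perfect authentic cadence (stronger): antecedent + consequent = a period.
The two phrases open with the same material (α / α), so the period is parallel.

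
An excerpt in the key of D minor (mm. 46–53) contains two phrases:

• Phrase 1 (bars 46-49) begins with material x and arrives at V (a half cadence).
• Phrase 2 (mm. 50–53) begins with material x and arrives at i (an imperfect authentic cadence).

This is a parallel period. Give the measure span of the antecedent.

The phrase ending with the weaker cadence (half cadence) is the antecedent; the one ending more conclusively (imperfect authentic cadence) is the consequent. The antecedent is measures 46–49.

measures 46–49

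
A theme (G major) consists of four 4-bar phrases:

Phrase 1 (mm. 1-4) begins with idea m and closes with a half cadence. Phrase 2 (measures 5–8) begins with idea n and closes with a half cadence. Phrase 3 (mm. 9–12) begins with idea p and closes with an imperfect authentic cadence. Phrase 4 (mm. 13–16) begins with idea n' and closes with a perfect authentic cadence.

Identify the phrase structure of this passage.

contrasting double period

Four phrases in two halves: the first half (measures 1–8) ends with a half cadence, the second (measures 9–16) with a perfect authentic cadence — a large antecedent–consequent pair, i.e. a double period.
Phrase 3 begins with different material from phrase 1, making it contrasting.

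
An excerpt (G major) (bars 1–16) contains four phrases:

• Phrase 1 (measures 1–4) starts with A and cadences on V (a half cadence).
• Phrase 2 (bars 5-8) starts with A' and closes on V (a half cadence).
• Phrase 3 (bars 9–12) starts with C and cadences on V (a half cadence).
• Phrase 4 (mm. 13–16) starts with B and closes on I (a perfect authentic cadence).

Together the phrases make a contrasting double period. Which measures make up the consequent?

In a double period the first pair of phrases (ending half cadence) is the large antecedent and the second pair (ending perfect authentic cadence) is the large consequent; the consequent is measures 9–16.

measures 9–16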